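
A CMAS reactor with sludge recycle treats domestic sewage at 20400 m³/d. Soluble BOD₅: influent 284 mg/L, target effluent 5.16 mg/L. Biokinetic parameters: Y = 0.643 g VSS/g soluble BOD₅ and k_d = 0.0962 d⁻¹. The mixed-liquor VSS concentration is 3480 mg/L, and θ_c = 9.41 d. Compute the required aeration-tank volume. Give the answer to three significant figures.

V ≈ 5190 m³

Rearranging the biomass balance for a CMAS with decay, V = Y·Q·ΔS·θ_c / [X·(1+k_d θ_c)] = 0.643 × 20400 × (284 − 5.16) × 9.41 / [3480 × (1 + 0.0962 × 9.41)] = 3.44×10^7 / 6630 = 5191 m³.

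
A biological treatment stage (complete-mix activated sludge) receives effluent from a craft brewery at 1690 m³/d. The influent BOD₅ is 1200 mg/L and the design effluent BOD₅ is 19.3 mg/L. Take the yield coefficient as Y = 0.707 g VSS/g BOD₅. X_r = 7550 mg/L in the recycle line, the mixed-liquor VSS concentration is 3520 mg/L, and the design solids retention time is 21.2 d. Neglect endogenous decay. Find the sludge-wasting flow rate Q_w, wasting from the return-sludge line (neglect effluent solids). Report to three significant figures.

Q_w ≈ 187 m³/d

With k_d = 0 the design equation reduces to V = Y Q (S₀−S) θ_c / X = 0.707 × 1690 × (1200 − 19.3) × 21.2 / 3520 = 8496 m³.
Q_w = (V·X)/(θ_c X_r) = 8496 × 3520 / (21.2 × 7550) = 186.9 m³/d.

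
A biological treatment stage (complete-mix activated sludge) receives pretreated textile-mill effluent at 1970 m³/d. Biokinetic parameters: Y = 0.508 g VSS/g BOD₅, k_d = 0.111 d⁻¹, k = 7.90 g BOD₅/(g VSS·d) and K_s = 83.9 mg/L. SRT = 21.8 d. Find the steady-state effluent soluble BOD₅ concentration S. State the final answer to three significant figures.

Effluent substrate depends only on kinetics and SRT: S = K_s(1 + k_d θ_c) / [θ_c(Yk − k_d) − 1] = 83.9 × (1 + 0.111 × 21.8) / [21.8 × (0.508 × 7.90 − 0.111) − 1] = 286.9 / 84.07 = 3.413 mg/L.

S ≈ 3.41 mg/L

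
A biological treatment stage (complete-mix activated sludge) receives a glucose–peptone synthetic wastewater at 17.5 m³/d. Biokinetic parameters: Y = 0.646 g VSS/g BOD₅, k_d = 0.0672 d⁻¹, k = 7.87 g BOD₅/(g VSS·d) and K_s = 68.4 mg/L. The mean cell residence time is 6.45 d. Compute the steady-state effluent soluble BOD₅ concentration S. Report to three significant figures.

S ≈ 3.13 mg/L

Effluent substrate depends only on kinetics and SRT: S = K_s(1 + k_d θ_c) / [θ_c(Yk − k_d) − 1] = 68.4 × (1 + 0.0672 × 6.45) / [6.45 × (0.646 × 7.87 − 0.0672) − 1] = 98.05 / 31.36 = 3.127 mg/L.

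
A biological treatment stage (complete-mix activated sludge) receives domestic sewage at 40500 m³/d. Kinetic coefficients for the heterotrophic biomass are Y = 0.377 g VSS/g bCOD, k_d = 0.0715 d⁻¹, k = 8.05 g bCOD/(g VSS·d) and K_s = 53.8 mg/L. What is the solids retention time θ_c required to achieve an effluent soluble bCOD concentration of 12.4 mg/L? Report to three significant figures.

From 1/θ_c = Y·k·S/(K_s + S) − k_d: Y·k·S/(K_s+S) = 0.377 × 8.05 × 12.4 / (53.8 + 12.4) = 0.5685 d⁻¹.
1/θ_c = 0.5685 − 0.0715 = 0.4970 d⁻¹, so θ_c = 2.012 d.

θ_c ≈ 2.01 d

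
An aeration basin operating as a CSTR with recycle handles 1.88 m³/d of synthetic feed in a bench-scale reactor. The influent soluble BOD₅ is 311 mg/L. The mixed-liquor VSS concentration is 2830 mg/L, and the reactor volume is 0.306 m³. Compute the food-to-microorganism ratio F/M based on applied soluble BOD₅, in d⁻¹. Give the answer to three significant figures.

Food-to-microorganism ratio F/M = Q S₀ / (V X) = 1.88 × 311 / (0.3060 × 2830) = 0.6752 d⁻¹.

F/M ≈ 0.675 d⁻¹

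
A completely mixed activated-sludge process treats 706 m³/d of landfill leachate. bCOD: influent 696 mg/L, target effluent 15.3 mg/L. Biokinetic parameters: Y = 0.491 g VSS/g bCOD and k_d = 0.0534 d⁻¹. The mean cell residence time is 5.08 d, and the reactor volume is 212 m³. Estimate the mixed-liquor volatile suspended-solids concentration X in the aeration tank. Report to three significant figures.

X ≈ 4450 mg/L

Solving the biomass balance for X: X = Y Q (S₀−S) θ_c / [V (1+k_d θ_c)] = 0.491 × 706 × (696 − 15.3) × 5.08 / [212 × (1 + 0.0534 × 5.08)] = 4448 mg/L.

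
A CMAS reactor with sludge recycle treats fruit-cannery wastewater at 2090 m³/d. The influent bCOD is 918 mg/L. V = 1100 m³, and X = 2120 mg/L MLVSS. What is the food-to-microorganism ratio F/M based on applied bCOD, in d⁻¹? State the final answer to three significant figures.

Food-to-microorganism ratio F/M = Q S₀ / (V X) = 2090 × 918 / (1100 × 2120) = 0.8227 d⁻¹.

F/M ≈ 0.823 d⁻¹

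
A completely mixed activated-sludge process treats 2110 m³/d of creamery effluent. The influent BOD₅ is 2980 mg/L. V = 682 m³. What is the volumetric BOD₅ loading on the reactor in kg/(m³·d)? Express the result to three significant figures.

L_v ≈ 9.22 kg BOD₅/(m³·d)

L_v = Q S₀ / V = 2110 × 2980 × 10⁻³ / 682.0 = 9.220 kg/(m³·d).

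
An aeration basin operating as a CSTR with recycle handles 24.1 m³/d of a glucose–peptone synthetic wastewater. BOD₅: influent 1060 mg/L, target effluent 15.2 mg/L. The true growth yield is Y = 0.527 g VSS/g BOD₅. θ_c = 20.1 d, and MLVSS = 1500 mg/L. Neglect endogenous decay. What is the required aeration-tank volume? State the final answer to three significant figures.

Biomass mass balance (decay neglected): V·X = Y·Q·(S₀ − S)·θ_c, so V = 0.527 × 24.1 × (1060 − 15.2) × 20.1 / 1500 = 177.8 m³.

V ≈ 178 m³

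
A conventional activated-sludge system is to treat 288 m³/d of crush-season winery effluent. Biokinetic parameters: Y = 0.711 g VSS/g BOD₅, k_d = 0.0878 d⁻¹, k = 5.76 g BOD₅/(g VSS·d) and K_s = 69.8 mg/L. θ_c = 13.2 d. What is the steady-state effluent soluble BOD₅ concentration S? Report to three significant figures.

For a completely mixed reactor with recycle the Lawrence–McCarty relation gives S = K_s·(1 + k_d·θ_c) / [θ_c·(Y·k − k_d) − 1] = 69.8 × (1 + 0.0878 × 13.2) / [13.2 × (0.711 × 5.76 − 0.0878) − 1] = 150.7 / 51.90 = 2.904 mg/L.

S ≈ 2.90 mg/L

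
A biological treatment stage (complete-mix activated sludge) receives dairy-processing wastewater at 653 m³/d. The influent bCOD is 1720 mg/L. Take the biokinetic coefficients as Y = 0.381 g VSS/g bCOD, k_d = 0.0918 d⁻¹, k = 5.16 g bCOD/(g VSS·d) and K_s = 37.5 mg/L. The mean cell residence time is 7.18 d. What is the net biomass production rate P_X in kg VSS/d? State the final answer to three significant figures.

For a completely mixed reactor with recycle the Lawrence–McCarty relation gives S = K_s·(1 + k_d·θ_c) / [θ_c·(Y·k − k_d) − 1] = 37.5 × (1 + 0.0918 × 7.18) / [7.18 × (0.381 × 5.16 − 0.0918) − 1] = 62.22 / 12.46 = 4.995 mg/L.
The observed yield is Y_obs = Y/(1 + k_d·θ_c) = 0.381 / (1 + 0.0918 × 7.18) = 0.381 / 1.659 = 0.2296 g VSS per g bCOD removed.
ΔS = 1720 − 4.99 = 1715 mg/L, so the substrate removal rate is 653 × 1715/1000 = 1120 kg bCOD/d.
P_X = Y_obs · Q(S₀ − S) = 0.2296 × 1120 = 257.2 kg VSS/d.

P_X ≈ 257 kg VSS/d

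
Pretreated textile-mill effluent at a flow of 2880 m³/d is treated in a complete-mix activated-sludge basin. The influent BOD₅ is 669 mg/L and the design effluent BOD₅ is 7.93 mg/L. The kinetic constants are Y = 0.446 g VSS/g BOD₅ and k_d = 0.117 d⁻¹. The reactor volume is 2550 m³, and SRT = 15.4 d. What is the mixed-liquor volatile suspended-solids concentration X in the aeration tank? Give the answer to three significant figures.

X ≈ 1830 mg/L

Solving the biomass balance for X: X = Y Q (S₀−S) θ_c / [V (1+k_d θ_c)] = 0.446 × 2880 × (669 − 7.93) × 15.4 / [2550 × (1 + 0.117 × 15.4)] = 1830 mg/L.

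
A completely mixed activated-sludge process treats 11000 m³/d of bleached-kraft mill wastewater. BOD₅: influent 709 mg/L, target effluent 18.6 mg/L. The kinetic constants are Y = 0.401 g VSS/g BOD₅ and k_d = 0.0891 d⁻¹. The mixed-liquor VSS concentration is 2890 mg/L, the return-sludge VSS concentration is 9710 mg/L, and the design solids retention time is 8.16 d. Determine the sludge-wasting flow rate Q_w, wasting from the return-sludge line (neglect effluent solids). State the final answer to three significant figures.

Q_w ≈ 182 m³/d

Steady-state biomass mass balance: V·X·(1 + k_d·θ_c) = Y·Q·(S₀ − S)·θ_c, so V = 0.401 × 11000 × (709 − 18.6) × 8.16 / [2890 × (1 + 0.0891 × 8.16)] = 2.49×10^7 / 4991 = 4979 m³.
Q_w = (V·X)/(θ_c X_r) = 4979 × 2890 / (8.16 × 9710) = 181.6 m³/d.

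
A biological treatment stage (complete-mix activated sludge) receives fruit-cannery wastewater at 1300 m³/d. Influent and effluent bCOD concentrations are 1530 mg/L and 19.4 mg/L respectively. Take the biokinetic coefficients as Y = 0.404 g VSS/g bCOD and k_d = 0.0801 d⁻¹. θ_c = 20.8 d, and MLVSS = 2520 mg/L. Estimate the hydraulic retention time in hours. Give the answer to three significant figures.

From the SRT design equation V = Y Q (S₀−S) θ_c / [X (1 + k_d θ_c)] = 0.404 × 1300 × (1530 − 19.4) × 20.8 / [2520 × (1 + 0.0801 × 20.8)] = 1.65×10^7 / 6719 = 2456 m³.
Hydraulic retention time τ = V/Q = 2456 / 1300 = 1.889 d = 45.35 h.

τ ≈ 45.3 h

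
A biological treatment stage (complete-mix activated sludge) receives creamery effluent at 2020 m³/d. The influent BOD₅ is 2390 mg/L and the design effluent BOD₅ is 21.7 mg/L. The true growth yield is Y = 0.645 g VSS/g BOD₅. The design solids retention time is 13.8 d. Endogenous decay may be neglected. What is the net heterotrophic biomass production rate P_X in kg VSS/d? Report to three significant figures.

With endogenous decay neglected, the observed yield equals the true yield: Y_obs = Y = 0.645 g VSS/g BOD₅.
Mass of BOD₅ removed per day: Q(S₀ − S) = 2020 × 2368 g/m³ = 4784 kg/d.
So the net sludge growth is P_X = 0.6450 × 4784 = 3086 kg VSS/d.

P_X ≈ 3090 kg VSS/d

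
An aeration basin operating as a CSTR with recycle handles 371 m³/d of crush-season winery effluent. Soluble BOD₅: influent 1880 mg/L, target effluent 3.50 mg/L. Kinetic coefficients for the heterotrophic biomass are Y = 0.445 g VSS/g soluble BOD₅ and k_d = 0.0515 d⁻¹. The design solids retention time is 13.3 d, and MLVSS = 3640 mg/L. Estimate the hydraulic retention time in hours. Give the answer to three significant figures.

τ ≈ 43.5 h

From the SRT design equation V = Y Q (S₀−S) θ_c / [X (1 + k_d θ_c)] = 0.445 × 371 × (1880 − 3.50) × 13.3 / [3640 × (1 + 0.0515 × 13.3)] = 4.12×10^6 / 6133 = 671.8 m³.
HRT = V/Q = 671.8 m³ / 371 m³·d⁻¹ = 1.811 d × 24 = 43.46 h.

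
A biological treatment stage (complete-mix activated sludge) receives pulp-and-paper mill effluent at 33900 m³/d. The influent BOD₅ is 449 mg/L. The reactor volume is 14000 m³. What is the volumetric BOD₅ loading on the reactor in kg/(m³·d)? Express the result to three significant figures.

L_v ≈ 1.09 kg BOD₅/(m³·d)

Volumetric loading L_v = Q·S₀ / V = 33900 × 449 g/m³ / 14000 m³ = 1087 g/(m³·d) = 1.087 kg BOD₅/(m³·d).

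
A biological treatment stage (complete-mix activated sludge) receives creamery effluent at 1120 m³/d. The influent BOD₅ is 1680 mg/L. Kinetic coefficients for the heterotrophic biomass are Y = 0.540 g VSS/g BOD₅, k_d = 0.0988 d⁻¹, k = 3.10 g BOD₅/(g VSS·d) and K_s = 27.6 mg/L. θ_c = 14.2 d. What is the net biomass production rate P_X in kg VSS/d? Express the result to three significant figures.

P_X ≈ 422 kg VSS/d

Effluent substrate depends only on kinetics and SRT: S = K_s(1 + k_d θ_c) / [θ_c(Yk − k_d) − 1] = 27.6 × (1 + 0.0988 × 14.2) / [14.2 × (0.540 × 3.10 − 0.0988) − 1] = 66.32 / 21.37 = 3.104 mg/L.
Y_obs = Y / (1 + k_d θ_c) = 0.540 / (1 + 0.0988 × 14.2) = 0.540 / 2.403 = 0.2247.
Substrate removed = Q·(S₀ − S) = 1120 m³/d × (1680 − 3.10) g/m³ = 1.88×10^6 g/d = 1878 kg/d.
P_X = Y_obs · Q(S₀ − S) = 0.2247 × 1878 = 422.1 kg VSS/d.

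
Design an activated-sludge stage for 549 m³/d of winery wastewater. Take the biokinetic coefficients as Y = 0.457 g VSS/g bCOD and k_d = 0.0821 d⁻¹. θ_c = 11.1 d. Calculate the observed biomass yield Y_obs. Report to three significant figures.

Y_obs = Y / (1 + k_d θ_c) = 0.457 / (1 + 0.0821 × 11.1) = 0.457 / 1.911 = 0.2391.

Y_obs ≈ 0.239 g VSS/g bCOD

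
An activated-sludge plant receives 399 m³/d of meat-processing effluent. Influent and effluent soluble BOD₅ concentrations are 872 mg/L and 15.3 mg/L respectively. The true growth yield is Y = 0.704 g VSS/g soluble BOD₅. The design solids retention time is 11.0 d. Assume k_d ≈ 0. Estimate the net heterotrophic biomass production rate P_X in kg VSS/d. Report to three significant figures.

P_X ≈ 241 kg VSS/d

No decay correction is needed, so Y_obs = Y = 0.704.
ΔS = 872 − 15.3 = 856.7 mg/L, so the substrate removal rate is 399 × 856.7/1000 = 341.8 kg soluble BOD₅/d.
P_X = Y_obs · Q(S₀ − S) = 0.7040 × 341.8 = 240.6 kg VSS/d.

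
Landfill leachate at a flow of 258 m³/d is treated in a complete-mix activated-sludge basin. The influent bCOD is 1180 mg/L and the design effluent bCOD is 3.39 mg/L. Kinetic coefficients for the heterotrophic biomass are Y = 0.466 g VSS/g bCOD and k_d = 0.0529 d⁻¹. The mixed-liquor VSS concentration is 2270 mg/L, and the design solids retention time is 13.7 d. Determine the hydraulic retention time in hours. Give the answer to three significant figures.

Rearranging the biomass balance for a CMAS with decay, V = Y·Q·ΔS·θ_c / [X·(1+k_d θ_c)] = 0.466 × 258 × (1180 − 3.39) × 13.7 / [2270 × (1 + 0.0529 × 13.7)] = 1.94×10^6 / 3915 = 495.0 m³.
τ = V/Q = 495.0/258 = 1.919 d, or 46.05 h.

τ ≈ 46.0 h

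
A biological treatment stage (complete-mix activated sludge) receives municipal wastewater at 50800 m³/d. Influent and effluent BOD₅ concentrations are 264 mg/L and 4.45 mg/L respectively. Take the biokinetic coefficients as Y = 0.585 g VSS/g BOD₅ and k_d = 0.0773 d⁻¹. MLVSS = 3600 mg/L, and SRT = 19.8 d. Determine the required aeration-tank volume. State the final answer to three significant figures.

From the SRT design equation V = Y Q (S₀−S) θ_c / [X (1 + k_d θ_c)] = 0.585 × 50800 × (264 − 4.45) × 19.8 / [3600 × (1 + 0.0773 × 19.8)] = 1.53×10^8 / 9110 = 16764 m³.

V ≈ 16800 m³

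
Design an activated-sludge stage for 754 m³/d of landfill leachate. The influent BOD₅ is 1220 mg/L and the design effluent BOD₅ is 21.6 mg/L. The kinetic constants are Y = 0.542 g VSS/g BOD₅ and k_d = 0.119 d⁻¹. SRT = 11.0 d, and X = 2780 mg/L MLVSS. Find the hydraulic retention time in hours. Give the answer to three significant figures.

τ ≈ 26.7 h

Steady-state biomass mass balance: V·X·(1 + k_d·θ_c) = Y·Q·(S₀ − S)·θ_c, so V = 0.542 × 754 × (1220 − 21.6) × 11.0 / [2780 × (1 + 0.119 × 11.0)] = 5.39×10^6 / 6419 = 839.3 m³.
Hydraulic retention time τ = V/Q = 839.3 / 754 = 1.113 d = 26.71 h.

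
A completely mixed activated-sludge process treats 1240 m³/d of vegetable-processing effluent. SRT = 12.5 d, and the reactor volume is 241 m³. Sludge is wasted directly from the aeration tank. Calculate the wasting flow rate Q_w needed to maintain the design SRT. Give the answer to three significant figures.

Q_w ≈ 19.3 m³/d

With mixed-liquor wasting, θ_c = V/Q_w, so Q_w = V/θ_c = 241.0/12.5 = 19.28 m³/d.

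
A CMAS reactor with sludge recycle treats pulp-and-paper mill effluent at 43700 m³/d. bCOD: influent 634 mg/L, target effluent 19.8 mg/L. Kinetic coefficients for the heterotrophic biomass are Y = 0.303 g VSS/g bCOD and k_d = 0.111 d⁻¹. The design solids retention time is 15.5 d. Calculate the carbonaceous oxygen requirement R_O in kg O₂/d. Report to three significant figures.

The observed yield is Y_obs = Y/(1 + k_d·θ_c) = 0.303 / (1 + 0.111 × 15.5) = 0.303 / 2.720 = 0.1114 g VSS per g bCOD removed.
ΔS = 634 − 19.8 = 614.2 mg/L, so the substrate removal rate is 43700 × 614.2/1000 = 26841 kg bCOD/d.
P_X = Y_obs·Q·(S₀ − S) = 0.1114 × 26841 = 2989 kg VSS/d.
R_O = Q·ΔS − 1.42 P_X = 26841 − 4245 = 22596 kg O₂/d.

R_O ≈ 22600 kg O₂/d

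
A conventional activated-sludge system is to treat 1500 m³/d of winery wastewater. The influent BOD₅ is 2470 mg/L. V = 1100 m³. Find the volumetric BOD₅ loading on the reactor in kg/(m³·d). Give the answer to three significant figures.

Volumetric loading L_v = Q·S₀ / V = 1500 × 2470 g/m³ / 1100 m³ = 3368 g/(m³·d) = 3.368 kg BOD₅/(m³·d).

L_v ≈ 3.37 kg BOD₅/(m³·d)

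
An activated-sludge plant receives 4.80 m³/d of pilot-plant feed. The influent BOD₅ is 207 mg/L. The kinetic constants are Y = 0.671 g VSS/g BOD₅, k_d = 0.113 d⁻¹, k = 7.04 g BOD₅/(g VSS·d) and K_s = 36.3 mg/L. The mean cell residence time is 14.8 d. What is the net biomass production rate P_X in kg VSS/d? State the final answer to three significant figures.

P_X ≈ 0.248 kg VSS/d

From the Monod/SRT balance for a CMAS, S = K_s·(1+k_d θ_c)/[θ_c·(Y k − k_d) − 1] = 36.3 × (1 + 0.113 × 14.8) / [14.8 × (0.671 × 7.04 − 0.113) − 1] = 97.01 / 67.24 = 1.443 mg/L.
Y_obs = Y / (1 + k_d θ_c) = 0.671 / (1 + 0.113 × 14.8) = 0.671 / 2.672 = 0.2511.
Q·(S₀ − S) = 4.80 × (207 − 1.44) × 10⁻³ = 0.9867 kg/d removed.
So the net sludge growth is P_X = 0.2511 × 0.9867 = 0.2477 kg VSS/d.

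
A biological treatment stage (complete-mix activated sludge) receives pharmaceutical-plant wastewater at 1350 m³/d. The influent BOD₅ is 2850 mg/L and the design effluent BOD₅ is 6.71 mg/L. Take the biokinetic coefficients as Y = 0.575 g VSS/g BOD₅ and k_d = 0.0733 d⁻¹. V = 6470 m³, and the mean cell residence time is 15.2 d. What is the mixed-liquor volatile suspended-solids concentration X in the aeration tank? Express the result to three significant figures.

From V·X·(1 + k_d·θ_c) = Y·Q·(S₀ − S)·θ_c: X = 0.575 × 1350 × (2850 − 6.71) × 15.2 / [6470 × (1 + 0.0733 × 15.2)] = 2453 mg/L.

X ≈ 2450 mg/L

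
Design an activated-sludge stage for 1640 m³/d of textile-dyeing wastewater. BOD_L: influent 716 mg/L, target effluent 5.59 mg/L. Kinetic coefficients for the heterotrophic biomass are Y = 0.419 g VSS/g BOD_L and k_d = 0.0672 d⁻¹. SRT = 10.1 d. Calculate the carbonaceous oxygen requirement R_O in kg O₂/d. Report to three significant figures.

R_O ≈ 752 kg O₂/d

Y_obs = Y / (1 + k_d θ_c) = 0.419 / (1 + 0.0672 × 10.1) = 0.419 / 1.679 = 0.2496.
Substrate removed = Q·(S₀ − S) = 1640 m³/d × (716 − 5.59) g/m³ = 1.17×10^6 g/d = 1165 kg/d.
P_X = Y_obs·Q·(S₀ − S) = 0.2496 × 1165 = 290.8 kg VSS/d.
R_O = Q·ΔS − 1.42 P_X = 1165 − 412.9 = 752.1 kg O₂/d.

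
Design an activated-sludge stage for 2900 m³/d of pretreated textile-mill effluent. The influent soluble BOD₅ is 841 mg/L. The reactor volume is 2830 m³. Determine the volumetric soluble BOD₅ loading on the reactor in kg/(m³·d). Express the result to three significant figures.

L_v = Q S₀ / V = 2900 × 841 × 10⁻³ / 2830 = 0.8618 kg/(m³·d).

L_v ≈ 0.862 kg soluble BOD₅/(m³·d)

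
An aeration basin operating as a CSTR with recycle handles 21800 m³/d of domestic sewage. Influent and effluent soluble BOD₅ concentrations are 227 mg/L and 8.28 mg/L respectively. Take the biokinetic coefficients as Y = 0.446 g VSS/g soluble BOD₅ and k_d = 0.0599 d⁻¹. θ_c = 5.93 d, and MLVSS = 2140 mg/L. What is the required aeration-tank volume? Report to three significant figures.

Steady-state biomass mass balance: V·X·(1 + k_d·θ_c) = Y·Q·(S₀ − S)·θ_c, so V = 0.446 × 21800 × (227 − 8.28) × 5.93 / [2140 × (1 + 0.0599 × 5.93)] = 1.26×10^7 / 2900 = 4348 m³.

V ≈ 4350 m³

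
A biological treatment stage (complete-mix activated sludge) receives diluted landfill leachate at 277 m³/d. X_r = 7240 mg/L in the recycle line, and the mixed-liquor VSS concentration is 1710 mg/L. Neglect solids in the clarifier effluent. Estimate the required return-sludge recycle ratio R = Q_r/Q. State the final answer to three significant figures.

R = Q_r/Q = X/(X_r − X) = 1710 / (7240 − 1710) = 0.3092.

R ≈ 0.309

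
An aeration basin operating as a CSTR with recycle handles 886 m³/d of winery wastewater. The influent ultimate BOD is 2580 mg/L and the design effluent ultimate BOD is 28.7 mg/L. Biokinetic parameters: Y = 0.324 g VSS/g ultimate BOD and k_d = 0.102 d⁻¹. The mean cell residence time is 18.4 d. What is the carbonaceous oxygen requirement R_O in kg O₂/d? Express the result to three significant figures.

Y_obs = Y / (1 + k_d θ_c) = 0.324 / (1 + 0.102 × 18.4) = 0.324 / 2.877 = 0.1126.
Q·(S₀ − S) = 886 × (2580 − 28.7) × 10⁻³ = 2260 kg/d removed.
Biomass synthesised: P_X = Y_obs × 2260 = 254.6 kg VSS/d.
R_O = Q·(S₀ − S) − 1.42·P_X = 2260 − 1.42 × 254.6 = 1899 kg O₂/d.

R_O ≈ 1900 kg O₂/d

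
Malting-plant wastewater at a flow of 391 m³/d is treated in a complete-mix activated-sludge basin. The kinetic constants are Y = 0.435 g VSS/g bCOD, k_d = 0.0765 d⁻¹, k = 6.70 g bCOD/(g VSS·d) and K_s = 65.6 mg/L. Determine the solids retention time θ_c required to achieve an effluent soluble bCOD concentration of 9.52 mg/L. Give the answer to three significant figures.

θ_c ≈ 3.41 d

From 1/θ_c = Y·k·S/(K_s + S) − k_d: Y·k·S/(K_s+S) = 0.435 × 6.70 × 9.52 / (65.6 + 9.52) = 0.3694 d⁻¹.
1/θ_c = 0.3694 − 0.0765 = 0.2929 d⁻¹, so θ_c = 3.415 d.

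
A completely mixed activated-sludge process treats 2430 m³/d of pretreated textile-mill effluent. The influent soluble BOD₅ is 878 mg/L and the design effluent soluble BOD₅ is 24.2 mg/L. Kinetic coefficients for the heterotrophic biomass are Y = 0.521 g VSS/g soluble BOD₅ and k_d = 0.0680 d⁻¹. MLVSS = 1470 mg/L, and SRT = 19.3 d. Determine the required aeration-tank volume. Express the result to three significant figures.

V ≈ 6140 m³

From the SRT design equation V = Y Q (S₀−S) θ_c / [X (1 + k_d θ_c)] = 0.521 × 2430 × (878 − 24.2) × 19.3 / [1470 × (1 + 0.0680 × 19.3)] = 2.09×10^7 / 3399 = 6137 m³.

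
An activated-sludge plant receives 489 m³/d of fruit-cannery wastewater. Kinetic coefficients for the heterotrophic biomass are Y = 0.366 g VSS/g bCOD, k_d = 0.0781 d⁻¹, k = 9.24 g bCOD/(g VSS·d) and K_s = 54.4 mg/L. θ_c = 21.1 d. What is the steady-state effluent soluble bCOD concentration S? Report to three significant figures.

S ≈ 2.10 mg/L

Effluent substrate depends only on kinetics and SRT: S = K_s(1 + k_d θ_c) / [θ_c(Yk − k_d) − 1] = 54.4 × (1 + 0.0781 × 21.1) / [21.1 × (0.366 × 9.24 − 0.0781) − 1] = 144.0 / 68.71 = 2.096 mg/L.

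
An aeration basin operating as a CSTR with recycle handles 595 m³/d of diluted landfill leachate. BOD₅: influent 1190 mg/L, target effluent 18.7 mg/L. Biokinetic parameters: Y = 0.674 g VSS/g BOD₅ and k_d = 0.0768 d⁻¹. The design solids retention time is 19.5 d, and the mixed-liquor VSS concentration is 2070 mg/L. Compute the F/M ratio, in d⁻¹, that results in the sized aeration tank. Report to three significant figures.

F/M ≈ 0.193 d⁻¹

From the SRT design equation V = Y Q (S₀−S) θ_c / [X (1 + k_d θ_c)] = 0.674 × 595 × (1190 − 18.7) × 19.5 / [2070 × (1 + 0.0768 × 19.5)] = 9.16×10^6 / 5170 = 1772 m³.
F/M = Q·S₀ / (V·X) = 595 × 1190 / (1772 × 2070) = 0.1931 g BOD₅·(g VSS·d)⁻¹.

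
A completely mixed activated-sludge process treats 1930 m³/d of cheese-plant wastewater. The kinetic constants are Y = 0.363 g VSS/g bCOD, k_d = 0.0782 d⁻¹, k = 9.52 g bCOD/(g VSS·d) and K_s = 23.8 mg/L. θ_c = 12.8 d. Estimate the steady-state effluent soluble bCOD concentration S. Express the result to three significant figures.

S ≈ 1.13 mg/L

From the Monod/SRT balance for a CMAS, S = K_s·(1+k_d θ_c)/[θ_c·(Y k − k_d) − 1] = 23.8 × (1 + 0.0782 × 12.8) / [12.8 × (0.363 × 9.52 − 0.0782) − 1] = 47.62 / 42.23 = 1.128 mg/L.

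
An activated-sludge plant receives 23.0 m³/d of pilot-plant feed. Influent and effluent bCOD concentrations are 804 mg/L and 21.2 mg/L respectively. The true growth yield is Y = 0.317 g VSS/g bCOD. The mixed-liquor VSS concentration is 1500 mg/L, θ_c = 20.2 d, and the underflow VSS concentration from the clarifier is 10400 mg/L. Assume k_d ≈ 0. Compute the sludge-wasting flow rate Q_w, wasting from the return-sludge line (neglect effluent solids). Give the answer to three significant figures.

V·X = Y·Q·ΔS·θ_c gives V = 0.317 × 23.0 × (804 − 21.2) × 20.2 / 1500 = 76.86 m³.
Wasting from the return line (neglecting effluent solids): Q_w = V·X / (θ_c·X_r) = 76.86 × 1500 / (20.2 × 10400) = 0.5488 m³/d.

Q_w ≈ 0.549 m³/d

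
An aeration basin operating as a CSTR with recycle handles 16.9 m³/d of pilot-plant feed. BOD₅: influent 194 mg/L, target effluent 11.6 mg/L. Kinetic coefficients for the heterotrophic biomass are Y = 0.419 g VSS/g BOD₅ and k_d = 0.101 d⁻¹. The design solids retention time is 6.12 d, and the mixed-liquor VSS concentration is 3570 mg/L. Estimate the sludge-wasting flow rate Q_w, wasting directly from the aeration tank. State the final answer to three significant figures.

Q_w ≈ 0.224 m³/d

From the SRT design equation V = Y Q (S₀−S) θ_c / [X (1 + k_d θ_c)] = 0.419 × 16.9 × (194 − 11.6) × 6.12 / [3570 × (1 + 0.101 × 6.12)] = 7.9×10^3 / 5777 = 1.368 m³.
For wasting at MLVSS concentration, Q_w = V/θ_c = 1.368/6.12 = 0.2236 m³/d.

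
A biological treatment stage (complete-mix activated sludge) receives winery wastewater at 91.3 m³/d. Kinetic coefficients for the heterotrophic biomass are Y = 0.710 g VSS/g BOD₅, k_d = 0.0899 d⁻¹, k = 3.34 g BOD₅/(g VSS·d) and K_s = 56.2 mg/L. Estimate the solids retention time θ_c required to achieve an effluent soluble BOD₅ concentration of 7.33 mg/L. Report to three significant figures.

From 1/θ_c = Y·k·S/(K_s + S) − k_d: Y·k·S/(K_s+S) = 0.710 × 3.34 × 7.33 / (56.2 + 7.33) = 0.2736 d⁻¹.
θ_c = 1/(μ − k_d) = 1/(0.2736 − 0.0899) = 1/0.1837 = 5.443 d.

θ_c ≈ 5.44 d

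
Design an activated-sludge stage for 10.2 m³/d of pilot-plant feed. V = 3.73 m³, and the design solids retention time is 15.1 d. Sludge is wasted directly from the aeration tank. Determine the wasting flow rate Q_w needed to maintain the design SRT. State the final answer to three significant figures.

For wasting at MLVSS concentration, Q_w = V/θ_c = 3.730/15.1 = 0.2470 m³/d.

Q_w ≈ 0.247 m³/d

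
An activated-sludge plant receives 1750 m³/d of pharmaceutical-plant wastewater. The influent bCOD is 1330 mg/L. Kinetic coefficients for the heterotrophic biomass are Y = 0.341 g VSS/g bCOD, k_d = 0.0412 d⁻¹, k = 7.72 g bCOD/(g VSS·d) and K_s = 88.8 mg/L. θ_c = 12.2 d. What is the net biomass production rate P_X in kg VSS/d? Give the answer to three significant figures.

For a completely mixed reactor with recycle the Lawrence–McCarty relation gives S = K_s·(1 + k_d·θ_c) / [θ_c·(Y·k − k_d) − 1] = 88.8 × (1 + 0.0412 × 12.2) / [12.2 × (0.341 × 7.72 − 0.0412) − 1] = 133.4 / 30.61 = 4.359 mg/L.
Observed yield with endogenous decay: Y_obs = Y / (1 + k_d·θ_c) = 0.341 / (1 + 0.0412 × 12.2) = 0.341 / 1.503 = 0.2269 g VSS/g bCOD.
Q·(S₀ − S) = 1750 × (1330 − 4.36) × 10⁻³ = 2320 kg/d removed.
Net biomass production P_X = Y_obs × Q·(S₀ − S) = 0.2269 × 2320 = 526.5 kg VSS/d.

P_X ≈ 526 kg VSS/d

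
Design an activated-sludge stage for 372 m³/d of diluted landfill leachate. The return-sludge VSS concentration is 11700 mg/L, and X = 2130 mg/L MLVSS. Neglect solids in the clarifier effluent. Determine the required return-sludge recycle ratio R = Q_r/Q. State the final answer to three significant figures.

R ≈ 0.223

Solids balance on the clarifier gives (1+R)X = R·X_r, so R = X/(X_r − X) = 2130 / (11700 − 2130) = 0.2226.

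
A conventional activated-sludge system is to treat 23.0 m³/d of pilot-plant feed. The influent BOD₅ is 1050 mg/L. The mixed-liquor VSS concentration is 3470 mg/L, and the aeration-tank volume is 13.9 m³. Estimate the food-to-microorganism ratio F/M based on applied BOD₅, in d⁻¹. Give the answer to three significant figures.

F/M ≈ 0.501 d⁻¹

F/M = applied load / biomass = Q·S₀/(V·X) = 23.0 × 1050 / (13.90 × 3470) = 0.5007 d⁻¹.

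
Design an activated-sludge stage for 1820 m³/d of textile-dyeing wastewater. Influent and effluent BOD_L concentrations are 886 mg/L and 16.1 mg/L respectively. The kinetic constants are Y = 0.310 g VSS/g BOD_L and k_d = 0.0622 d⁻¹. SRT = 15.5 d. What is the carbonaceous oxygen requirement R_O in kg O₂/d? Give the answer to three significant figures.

R_O ≈ 1230 kg O₂/d

Observed yield with endogenous decay: Y_obs = Y / (1 + k_d·θ_c) = 0.310 / (1 + 0.0622 × 15.5) = 0.310 / 1.964 = 0.1578 g VSS/g BOD_L.
Mass of BOD_L removed per day: Q(S₀ − S) = 1820 × 869.9 g/m³ = 1583 kg/d.
P_X = Y_obs·Q·(S₀ − S) = 0.1578 × 1583 = 249.9 kg VSS/d.
R_O = Q·ΔS − 1.42 P_X = 1583 − 354.8 = 1228 kg O₂/d.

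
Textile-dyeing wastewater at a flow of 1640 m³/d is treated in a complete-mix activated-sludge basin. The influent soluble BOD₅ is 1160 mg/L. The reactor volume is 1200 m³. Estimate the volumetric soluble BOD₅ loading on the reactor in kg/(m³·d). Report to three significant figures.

Applied soluble BOD₅ load per unit volume = Q·S₀/V = (1640 × 1160/1000)/1200 = 1.585 kg soluble BOD₅·m⁻³·d⁻¹.

L_v ≈ 1.59 kg soluble BOD₅/(m³·d)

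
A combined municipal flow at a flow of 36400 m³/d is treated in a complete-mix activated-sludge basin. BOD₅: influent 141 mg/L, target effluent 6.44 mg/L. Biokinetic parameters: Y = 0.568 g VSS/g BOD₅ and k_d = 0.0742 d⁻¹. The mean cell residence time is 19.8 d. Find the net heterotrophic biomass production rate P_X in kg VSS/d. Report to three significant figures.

Y_obs = Y / (1 + k_d θ_c) = 0.568 / (1 + 0.0742 × 19.8) = 0.568 / 2.469 = 0.2300.
ΔS = 141 − 6.44 = 134.6 mg/L, so the substrate removal rate is 36400 × 134.6/1000 = 4898 kg BOD₅/d.
Biomass produced: P_X = Y_obs·Q·ΔS = 0.2300 × 4898 ≈ 1127 kg VSS/d.

P_X ≈ 1130 kg VSS/d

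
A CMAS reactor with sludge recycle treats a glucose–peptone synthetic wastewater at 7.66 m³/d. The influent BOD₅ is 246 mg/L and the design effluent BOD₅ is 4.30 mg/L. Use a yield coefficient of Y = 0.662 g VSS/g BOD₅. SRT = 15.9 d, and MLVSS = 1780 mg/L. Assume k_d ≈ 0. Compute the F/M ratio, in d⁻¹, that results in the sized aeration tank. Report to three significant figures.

F/M ≈ 0.0967 d⁻¹

V·X = Y·Q·ΔS·θ_c gives V = 0.662 × 7.66 × (246 − 4.30) × 15.9 / 1780 = 10.95 m³.
F/M = applied load / biomass = Q·S₀/(V·X) = 7.66 × 246 / (10.95 × 1780) = 0.09669 d⁻¹.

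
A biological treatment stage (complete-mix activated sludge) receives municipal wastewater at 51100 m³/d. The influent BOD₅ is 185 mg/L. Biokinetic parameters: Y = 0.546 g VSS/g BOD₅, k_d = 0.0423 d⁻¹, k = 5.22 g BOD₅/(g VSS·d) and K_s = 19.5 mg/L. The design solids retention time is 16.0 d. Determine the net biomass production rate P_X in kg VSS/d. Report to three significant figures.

For a completely mixed reactor with recycle the Lawrence–McCarty relation gives S = K_s·(1 + k_d·θ_c) / [θ_c·(Y·k − k_d) − 1] = 19.5 × (1 + 0.0423 × 16.0) / [16.0 × (0.546 × 5.22 − 0.0423) − 1] = 32.70 / 43.93 = 0.7444 mg/L.
The observed yield is Y_obs = Y/(1 + k_d·θ_c) = 0.546 / (1 + 0.0423 × 16.0) = 0.546 / 1.677 = 0.3256 g VSS per g BOD₅ removed.
Q·(S₀ − S) = 51100 × (185 − 0.744) × 10⁻³ = 9415 kg/d removed.
Biomass produced: P_X = Y_obs·Q·ΔS = 0.3256 × 9415 ≈ 3066 kg VSS/d.

P_X ≈ 3070 kg VSS/d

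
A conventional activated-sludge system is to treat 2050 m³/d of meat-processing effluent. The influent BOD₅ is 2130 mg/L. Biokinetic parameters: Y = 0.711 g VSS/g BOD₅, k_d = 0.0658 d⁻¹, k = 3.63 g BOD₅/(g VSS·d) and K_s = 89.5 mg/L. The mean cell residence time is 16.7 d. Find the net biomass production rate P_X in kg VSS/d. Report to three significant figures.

Effluent substrate depends only on kinetics and SRT: S = K_s(1 + k_d θ_c) / [θ_c(Yk − k_d) − 1] = 89.5 × (1 + 0.0658 × 16.7) / [16.7 × (0.711 × 3.63 − 0.0658) − 1] = 187.8 / 41.00 = 4.581 mg/L.
Correct the yield for decay: Y_obs = Y/(1 + k_d θ_c) = 0.711 / (1 + 0.0658 × 16.7) = 0.711 / 2.099 = 0.3388.
Substrate removed = Q·(S₀ − S) = 2050 m³/d × (2130 − 4.58) g/m³ = 4.36×10^6 g/d = 4357 kg/d.
P_X = Y_obs · Q(S₀ − S) = 0.3388 × 4357 = 1476 kg VSS/d.

P_X ≈ 1480 kg VSS/d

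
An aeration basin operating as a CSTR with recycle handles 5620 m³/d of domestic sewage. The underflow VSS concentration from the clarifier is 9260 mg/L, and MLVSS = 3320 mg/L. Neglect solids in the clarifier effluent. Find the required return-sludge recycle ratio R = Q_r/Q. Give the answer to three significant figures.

Solids balance on the clarifier gives (1+R)X = R·X_r, so R = X/(X_r − X) = 3320 / (9260 − 3320) = 0.5589.

R ≈ 0.559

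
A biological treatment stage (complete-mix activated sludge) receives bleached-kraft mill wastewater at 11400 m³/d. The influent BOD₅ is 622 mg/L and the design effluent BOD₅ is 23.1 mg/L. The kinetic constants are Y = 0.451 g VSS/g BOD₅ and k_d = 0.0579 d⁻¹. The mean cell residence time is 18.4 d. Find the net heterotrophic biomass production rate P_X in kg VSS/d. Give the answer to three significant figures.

The observed yield is Y_obs = Y/(1 + k_d·θ_c) = 0.451 / (1 + 0.0579 × 18.4) = 0.451 / 2.065 = 0.2184 g VSS per g BOD₅ removed.
ΔS = 622 − 23.1 = 598.9 mg/L, so the substrate removal rate is 11400 × 598.9/1000 = 6827 kg BOD₅/d.
Net biomass production P_X = Y_obs × Q·(S₀ − S) = 0.2184 × 6827 = 1491 kg VSS/d.

P_X ≈ 1490 kg VSS/d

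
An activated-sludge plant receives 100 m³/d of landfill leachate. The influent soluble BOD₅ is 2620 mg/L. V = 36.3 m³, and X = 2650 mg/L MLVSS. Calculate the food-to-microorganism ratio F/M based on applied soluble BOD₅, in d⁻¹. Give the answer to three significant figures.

Food-to-microorganism ratio F/M = Q S₀ / (V X) = 100 × 2620 / (36.30 × 2650) = 2.724 d⁻¹.

F/M ≈ 2.72 d⁻¹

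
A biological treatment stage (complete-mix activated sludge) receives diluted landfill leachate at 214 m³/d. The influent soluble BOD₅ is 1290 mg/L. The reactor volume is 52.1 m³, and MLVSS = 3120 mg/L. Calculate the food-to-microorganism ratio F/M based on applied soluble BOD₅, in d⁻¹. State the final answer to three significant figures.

F/M = applied load / biomass = Q·S₀/(V·X) = 214 × 1290 / (52.10 × 3120) = 1.698 d⁻¹.

F/M ≈ 1.70 d⁻¹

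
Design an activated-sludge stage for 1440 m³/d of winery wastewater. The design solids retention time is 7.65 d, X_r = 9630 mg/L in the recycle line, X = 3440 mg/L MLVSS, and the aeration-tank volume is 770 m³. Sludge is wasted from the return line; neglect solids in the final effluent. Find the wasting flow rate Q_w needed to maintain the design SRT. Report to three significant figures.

Q_w ≈ 36.0 m³/d

Q_w = (V·X)/(θ_c X_r) = 770.0 × 3440 / (7.65 × 9630) = 35.96 m³/d.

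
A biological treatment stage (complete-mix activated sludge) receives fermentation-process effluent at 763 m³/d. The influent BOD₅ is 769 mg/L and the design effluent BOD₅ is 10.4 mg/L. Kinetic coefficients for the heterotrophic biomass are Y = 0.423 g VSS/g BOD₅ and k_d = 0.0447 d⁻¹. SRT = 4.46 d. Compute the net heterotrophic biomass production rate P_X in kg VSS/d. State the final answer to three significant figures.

P_X ≈ 204 kg VSS/d

The observed yield is Y_obs = Y/(1 + k_d·θ_c) = 0.423 / (1 + 0.0447 × 4.46) = 0.423 / 1.199 = 0.3527 g VSS per g BOD₅ removed.
Mass of BOD₅ removed per day: Q(S₀ − S) = 763 × 758.6 g/m³ = 578.8 kg/d.
P_X = Y_obs · Q(S₀ − S) = 0.3527 × 578.8 = 204.1 kg VSS/d.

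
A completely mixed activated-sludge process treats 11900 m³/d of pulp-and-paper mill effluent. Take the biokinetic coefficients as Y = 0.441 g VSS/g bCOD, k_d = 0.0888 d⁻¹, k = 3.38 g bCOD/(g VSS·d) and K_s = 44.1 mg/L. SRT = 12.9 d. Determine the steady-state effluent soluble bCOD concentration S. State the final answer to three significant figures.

S ≈ 5.54 mg/L

Effluent substrate depends only on kinetics and SRT: S = K_s(1 + k_d θ_c) / [θ_c(Yk − k_d) − 1] = 44.1 × (1 + 0.0888 × 12.9) / [12.9 × (0.441 × 3.38 − 0.0888) − 1] = 94.62 / 17.08 = 5.539 mg/L.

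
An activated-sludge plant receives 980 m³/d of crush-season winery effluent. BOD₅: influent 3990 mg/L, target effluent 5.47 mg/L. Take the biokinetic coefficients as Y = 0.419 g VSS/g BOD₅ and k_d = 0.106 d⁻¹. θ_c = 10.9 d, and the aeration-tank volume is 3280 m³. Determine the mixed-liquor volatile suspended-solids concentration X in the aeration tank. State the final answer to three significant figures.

X ≈ 2520 mg/L

Solving the biomass balance for X: X = Y Q (S₀−S) θ_c / [V (1+k_d θ_c)] = 0.419 × 980 × (3990 − 5.47) × 10.9 / [3280 × (1 + 0.106 × 10.9)] = 2523 mg/L.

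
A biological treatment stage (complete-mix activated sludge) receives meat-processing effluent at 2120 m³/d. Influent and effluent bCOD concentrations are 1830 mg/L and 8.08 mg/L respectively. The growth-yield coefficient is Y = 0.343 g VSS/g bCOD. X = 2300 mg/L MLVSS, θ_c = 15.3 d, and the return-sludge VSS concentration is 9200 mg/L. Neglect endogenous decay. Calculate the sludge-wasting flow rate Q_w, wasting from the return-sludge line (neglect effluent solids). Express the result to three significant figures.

Q_w ≈ 144 m³/d

V·X = Y·Q·ΔS·θ_c gives V = 0.343 × 2120 × (1830 − 8.08) × 15.3 / 2300 = 8813 m³.
Wasting from the return line (neglecting effluent solids): Q_w = V·X / (θ_c·X_r) = 8813 × 2300 / (15.3 × 9200) = 144.0 m³/d.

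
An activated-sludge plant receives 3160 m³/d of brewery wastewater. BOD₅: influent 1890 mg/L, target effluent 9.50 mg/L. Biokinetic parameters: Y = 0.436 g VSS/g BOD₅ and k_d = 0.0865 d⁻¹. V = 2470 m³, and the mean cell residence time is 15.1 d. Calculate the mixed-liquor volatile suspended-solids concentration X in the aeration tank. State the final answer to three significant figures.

From V·X·(1 + k_d·θ_c) = Y·Q·(S₀ − S)·θ_c: X = 0.436 × 3160 × (1890 − 9.50) × 15.1 / [2470 × (1 + 0.0865 × 15.1)] = 6868 mg/L.

X ≈ 6870 mg/L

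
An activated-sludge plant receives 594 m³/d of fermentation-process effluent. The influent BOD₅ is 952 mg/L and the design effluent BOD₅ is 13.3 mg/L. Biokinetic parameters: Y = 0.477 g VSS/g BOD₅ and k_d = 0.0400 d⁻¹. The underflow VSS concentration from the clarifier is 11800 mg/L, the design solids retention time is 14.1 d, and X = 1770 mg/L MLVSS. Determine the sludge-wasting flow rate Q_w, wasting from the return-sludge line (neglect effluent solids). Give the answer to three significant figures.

Q_w ≈ 14.4 m³/d

Rearranging the biomass balance for a CMAS with decay, V = Y·Q·ΔS·θ_c / [X·(1+k_d θ_c)] = 0.477 × 594 × (952 − 13.3) × 14.1 / [1770 × (1 + 0.0400 × 14.1)] = 3.75×10^6 / 2768 = 1355 m³.
θ_c = V·X/(Q_w·X_r) when wasting from the recycle, so Q_w = V·X/(θ_c·X_r) = 1355 × 1770 / (14.1 × 11800) = 14.41 m³/d.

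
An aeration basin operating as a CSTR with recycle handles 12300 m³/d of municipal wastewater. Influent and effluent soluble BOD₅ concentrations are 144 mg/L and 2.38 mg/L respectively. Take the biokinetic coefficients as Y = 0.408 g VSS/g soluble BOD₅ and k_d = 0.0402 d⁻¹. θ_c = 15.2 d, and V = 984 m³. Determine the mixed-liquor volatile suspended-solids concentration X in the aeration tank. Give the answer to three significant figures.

X ≈ 6810 mg/L

X = Y·Q·ΔS·θ_c / [V·(1 + k_d θ_c)] = 0.408 × 12300 × (144 − 2.38) × 15.2 / [984 × (1 + 0.0402 × 15.2)] = 6814 mg/L.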